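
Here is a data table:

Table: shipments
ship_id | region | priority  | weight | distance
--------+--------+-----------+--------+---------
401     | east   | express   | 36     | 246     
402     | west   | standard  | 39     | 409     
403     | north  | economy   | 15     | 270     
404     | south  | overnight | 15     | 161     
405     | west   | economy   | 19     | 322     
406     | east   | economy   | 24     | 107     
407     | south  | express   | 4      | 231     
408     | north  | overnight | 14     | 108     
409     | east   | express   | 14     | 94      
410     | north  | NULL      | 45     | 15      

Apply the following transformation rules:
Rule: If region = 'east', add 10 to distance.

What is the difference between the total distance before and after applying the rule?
30

Step 1: Original sum of distance = 1963
Step 2: 3 records have region = 'east'
Step 3: Each affected record changes by 10
Step 4: Total change = 3 × 10 = 30
Step 5: New sum = 1963 + 30 = 1993
Step 6: Difference = |1993 - 1963| = 30
        (Sum increased by 30)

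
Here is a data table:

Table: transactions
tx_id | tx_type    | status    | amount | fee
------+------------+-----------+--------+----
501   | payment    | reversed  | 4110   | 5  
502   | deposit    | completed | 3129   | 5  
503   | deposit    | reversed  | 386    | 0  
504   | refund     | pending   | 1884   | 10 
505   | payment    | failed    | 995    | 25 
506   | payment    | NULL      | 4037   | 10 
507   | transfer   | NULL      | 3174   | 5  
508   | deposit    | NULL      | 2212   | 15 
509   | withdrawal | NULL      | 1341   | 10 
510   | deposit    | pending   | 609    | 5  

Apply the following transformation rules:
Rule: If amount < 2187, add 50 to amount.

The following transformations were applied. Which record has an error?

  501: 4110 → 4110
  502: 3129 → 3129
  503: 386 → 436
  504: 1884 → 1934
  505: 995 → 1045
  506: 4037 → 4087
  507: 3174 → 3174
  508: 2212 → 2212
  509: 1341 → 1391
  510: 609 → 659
Record 506 has an error. The correct transformed value should be 4037, not 4087.

Step 1: Check each record against the rule
Step 2: Record 506 has amount = 4037
Step 3: Since 4037 >= 2187, the bonus should not have been applied
Step 4: Correct value = 4037, but claimed value = 4087
Conclusion: Record 506 has the error.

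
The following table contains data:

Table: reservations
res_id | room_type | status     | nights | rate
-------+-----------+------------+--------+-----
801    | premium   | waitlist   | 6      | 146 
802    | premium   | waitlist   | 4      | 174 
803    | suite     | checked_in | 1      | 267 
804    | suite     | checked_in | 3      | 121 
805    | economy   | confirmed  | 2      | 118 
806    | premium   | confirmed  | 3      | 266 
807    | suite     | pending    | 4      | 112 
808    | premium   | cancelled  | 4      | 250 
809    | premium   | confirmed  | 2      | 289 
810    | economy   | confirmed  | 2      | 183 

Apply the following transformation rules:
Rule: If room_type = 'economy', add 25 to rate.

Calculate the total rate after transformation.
1976

Step 1: Count records where room_type = 'economy': 2
Step 2: Total bonus added: 2 × 25 = 50
Step 3: Original sum of rate: 1926
Step 4: Final sum = 1926 + 50 = 1976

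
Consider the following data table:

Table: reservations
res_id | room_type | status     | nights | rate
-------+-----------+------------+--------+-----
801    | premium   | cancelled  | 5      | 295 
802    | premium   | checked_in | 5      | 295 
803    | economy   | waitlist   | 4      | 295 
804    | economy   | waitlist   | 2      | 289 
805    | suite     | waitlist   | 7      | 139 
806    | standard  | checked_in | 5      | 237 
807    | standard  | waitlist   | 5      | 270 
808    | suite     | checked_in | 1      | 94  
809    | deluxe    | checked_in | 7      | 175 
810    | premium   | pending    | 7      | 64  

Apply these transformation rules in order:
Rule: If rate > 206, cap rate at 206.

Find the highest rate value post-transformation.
206

Step 1: Original maximum rate = 295
Step 2: Apply cap at 206
Step 3: 6 records had rate > 206 and were capped
Step 4: Maximum after transformation = 206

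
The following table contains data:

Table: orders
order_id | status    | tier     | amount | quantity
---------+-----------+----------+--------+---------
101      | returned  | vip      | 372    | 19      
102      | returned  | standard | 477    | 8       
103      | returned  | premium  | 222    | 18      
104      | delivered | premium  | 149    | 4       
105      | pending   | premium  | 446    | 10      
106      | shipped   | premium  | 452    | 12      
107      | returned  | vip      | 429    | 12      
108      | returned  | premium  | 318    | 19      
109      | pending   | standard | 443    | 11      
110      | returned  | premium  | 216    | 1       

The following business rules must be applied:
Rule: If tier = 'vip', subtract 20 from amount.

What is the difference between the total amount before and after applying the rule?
40

Step 1: Original sum of amount = 3524
Step 2: 2 records have tier = 'vip'
Step 3: Each affected record changes by -20
Step 4: Total change = 2 × -20 = -40
Step 5: New sum = 3524 + -40 = 3484
Step 6: Difference = |3484 - 3524| = 40
        (Sum decreased by 40)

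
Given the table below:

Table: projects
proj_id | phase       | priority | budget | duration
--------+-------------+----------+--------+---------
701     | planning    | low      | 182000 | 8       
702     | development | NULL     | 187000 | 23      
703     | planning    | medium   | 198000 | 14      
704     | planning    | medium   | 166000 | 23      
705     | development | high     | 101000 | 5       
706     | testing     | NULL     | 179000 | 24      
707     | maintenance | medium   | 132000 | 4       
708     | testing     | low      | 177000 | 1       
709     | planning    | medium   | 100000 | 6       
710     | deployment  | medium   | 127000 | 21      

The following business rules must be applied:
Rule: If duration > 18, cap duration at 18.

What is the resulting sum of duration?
110

Step 1: 4 records have duration > 18
Step 2: These records originally summed to 91
Step 3: After capping: 4 × 18 = 72
Step 4: Unaffected records sum: 38
Step 5: Final sum = 72 + 38 = 110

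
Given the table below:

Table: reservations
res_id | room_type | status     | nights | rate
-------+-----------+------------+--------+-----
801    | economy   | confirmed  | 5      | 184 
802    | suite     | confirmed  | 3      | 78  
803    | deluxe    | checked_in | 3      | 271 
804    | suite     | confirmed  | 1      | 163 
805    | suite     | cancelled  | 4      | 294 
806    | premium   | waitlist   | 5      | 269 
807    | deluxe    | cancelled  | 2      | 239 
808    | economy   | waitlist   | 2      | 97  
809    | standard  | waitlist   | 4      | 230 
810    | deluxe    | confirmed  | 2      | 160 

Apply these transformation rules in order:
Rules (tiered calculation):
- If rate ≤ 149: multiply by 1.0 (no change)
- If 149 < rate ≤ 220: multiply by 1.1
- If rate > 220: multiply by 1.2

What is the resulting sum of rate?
2296.3

Step 1: Tier 1 (rate ≤ 149): 2 records, sum = 175 × 1.0 = 175.0
Step 2: Tier 2 (149 < rate ≤ 220): 3 records, sum = 507 × 1.1 = 557.7
Step 3: Tier 3 (rate > 220): 5 records, sum = 1303 × 1.2 = 1563.6
Step 4: Final sum = 175.0 + 557.7 + 1563.6 = 2296.3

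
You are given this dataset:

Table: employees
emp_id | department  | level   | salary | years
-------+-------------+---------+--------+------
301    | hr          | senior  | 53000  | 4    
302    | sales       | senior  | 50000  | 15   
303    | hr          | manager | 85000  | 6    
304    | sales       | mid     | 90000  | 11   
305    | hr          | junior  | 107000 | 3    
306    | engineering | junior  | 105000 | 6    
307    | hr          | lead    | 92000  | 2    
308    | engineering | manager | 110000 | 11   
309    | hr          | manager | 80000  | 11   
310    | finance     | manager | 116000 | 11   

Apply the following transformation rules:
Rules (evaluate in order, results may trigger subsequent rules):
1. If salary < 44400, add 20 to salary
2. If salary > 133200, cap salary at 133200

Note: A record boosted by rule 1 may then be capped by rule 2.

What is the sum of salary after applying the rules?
888000

Step 1: Apply rule 1 to records with salary < 44400
  - 0 records get bonus of 20
  - Of these, 0 records then exceed 133200 and get capped
Step 2: Apply rule 2 to records with salary > 133200
  - 0 records (original) are capped
Step 3: Calculate final sum = 888000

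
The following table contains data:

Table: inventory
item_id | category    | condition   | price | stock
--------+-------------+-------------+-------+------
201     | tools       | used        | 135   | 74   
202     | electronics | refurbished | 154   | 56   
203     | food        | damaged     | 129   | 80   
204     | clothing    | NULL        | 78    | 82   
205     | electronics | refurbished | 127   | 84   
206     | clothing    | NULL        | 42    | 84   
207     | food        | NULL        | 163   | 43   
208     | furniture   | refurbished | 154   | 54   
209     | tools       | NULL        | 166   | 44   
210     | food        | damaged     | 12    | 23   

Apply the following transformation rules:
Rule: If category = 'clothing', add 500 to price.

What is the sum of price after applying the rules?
2160

Step 1: Count records where category = 'clothing': 2
Step 2: Total bonus added: 2 × 500 = 1000
Step 3: Original sum of price: 1160
Step 4: Final sum = 1160 + 1000 = 2160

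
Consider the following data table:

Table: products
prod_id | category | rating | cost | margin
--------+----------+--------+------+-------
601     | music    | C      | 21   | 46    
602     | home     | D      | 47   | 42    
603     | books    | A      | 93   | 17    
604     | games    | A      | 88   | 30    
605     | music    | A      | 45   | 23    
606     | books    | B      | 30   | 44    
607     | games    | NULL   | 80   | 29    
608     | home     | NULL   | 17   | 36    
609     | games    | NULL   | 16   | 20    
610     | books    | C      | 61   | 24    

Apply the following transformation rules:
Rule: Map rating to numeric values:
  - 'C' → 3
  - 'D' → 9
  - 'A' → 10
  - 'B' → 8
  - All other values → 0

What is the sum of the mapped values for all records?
53

Step 1: Apply mapping to each record
Step 2: Count by status:
  'C': 2 records × 3 = 6
  'D': 1 records × 9 = 9
  'A': 3 records × 10 = 30
  'B': 1 records × 8 = 8
Step 3: Sum all mapped values = 53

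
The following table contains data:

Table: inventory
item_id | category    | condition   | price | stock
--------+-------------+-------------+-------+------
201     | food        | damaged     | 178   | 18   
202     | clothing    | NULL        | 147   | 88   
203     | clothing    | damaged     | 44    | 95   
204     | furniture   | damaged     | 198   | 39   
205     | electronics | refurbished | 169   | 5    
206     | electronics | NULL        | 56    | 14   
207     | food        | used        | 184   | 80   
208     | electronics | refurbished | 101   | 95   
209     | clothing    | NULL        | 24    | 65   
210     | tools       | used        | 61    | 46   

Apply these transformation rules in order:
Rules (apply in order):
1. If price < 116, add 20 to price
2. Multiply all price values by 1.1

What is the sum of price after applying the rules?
1388.2

Step 1: Apply Rule 1 - Add 20 to records with price < 116
  - 5 records affected: 286 + (5 × 20) = 386
  - Unaffected records: 876
  - Sum after Rule 1: 1262
Step 2: Apply Rule 2 - Multiply all by 1.1
  - 1262 × 1.1 = 1388.2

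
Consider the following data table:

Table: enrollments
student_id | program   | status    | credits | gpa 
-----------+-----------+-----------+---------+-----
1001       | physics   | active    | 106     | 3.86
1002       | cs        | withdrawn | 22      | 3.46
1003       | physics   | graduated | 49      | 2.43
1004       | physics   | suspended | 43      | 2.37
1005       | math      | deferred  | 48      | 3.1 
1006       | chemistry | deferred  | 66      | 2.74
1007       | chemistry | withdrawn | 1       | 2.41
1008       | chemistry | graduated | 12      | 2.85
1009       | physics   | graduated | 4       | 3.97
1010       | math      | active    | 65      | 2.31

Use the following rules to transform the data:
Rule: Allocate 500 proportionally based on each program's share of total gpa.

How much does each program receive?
chemistry: 135.59, cs: 58.64, math: 91.69, physics: 214.07

Step 1: Calculate total gpa = 29.5
Step 2: Calculate each program's proportion:
  chemistry: 8.0/29.5 = 27.12% → 135.59
  cs: 3.46/29.5 = 11.73% → 58.64
  math: 5.41/29.5 = 18.34% → 91.69
  physics: 12.63/29.5 = 42.81% → 214.07
Step 3: Verify: sum of allocations ≈ 500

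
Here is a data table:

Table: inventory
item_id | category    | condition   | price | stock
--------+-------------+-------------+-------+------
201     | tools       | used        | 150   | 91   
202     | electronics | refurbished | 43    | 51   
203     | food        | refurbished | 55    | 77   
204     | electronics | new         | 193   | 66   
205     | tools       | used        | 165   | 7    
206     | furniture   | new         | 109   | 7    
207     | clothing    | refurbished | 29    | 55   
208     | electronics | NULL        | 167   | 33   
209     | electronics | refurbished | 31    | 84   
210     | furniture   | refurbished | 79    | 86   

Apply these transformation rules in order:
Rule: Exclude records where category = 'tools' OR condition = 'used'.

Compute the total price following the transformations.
706

Step 1: Find records where category = 'tools' OR condition = 'used'
Step 2: 2 records match, summing to 315
Step 3: Original sum: 1021
Step 4: Remaining sum = 1021 - 315 = 706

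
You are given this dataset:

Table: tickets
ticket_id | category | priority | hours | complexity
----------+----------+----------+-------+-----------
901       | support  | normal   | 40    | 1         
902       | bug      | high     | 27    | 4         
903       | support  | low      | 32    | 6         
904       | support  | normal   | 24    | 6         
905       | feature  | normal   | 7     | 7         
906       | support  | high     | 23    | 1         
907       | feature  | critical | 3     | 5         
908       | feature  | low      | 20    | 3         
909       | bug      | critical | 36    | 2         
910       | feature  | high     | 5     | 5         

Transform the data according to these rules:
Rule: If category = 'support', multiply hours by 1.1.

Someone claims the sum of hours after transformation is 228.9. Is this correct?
Yes, the result is correct.

Step 1: Calculate the correct sum after transformation
Step 2: Apply multiplier 1.1 to records where category = 'support'
Step 3: Correct result = 228.9
Step 4: Claimed result = 228.9
Step 5: 228.9 = 228.9 ✓
Conclusion: The claimed result is correct.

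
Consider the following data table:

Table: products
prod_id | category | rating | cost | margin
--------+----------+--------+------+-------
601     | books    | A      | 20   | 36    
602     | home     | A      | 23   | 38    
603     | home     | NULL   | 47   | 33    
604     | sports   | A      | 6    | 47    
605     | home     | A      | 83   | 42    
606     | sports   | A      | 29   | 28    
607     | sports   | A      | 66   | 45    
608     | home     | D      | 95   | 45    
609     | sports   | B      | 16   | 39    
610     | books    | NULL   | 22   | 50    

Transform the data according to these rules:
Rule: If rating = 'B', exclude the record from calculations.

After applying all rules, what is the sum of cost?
391

Step 1: Identify records where rating = 'B'
Step 2: The excluded records sum to 16
Step 3: Original total cost = 407
Step 4: Remaining total = 407 - 16 = 391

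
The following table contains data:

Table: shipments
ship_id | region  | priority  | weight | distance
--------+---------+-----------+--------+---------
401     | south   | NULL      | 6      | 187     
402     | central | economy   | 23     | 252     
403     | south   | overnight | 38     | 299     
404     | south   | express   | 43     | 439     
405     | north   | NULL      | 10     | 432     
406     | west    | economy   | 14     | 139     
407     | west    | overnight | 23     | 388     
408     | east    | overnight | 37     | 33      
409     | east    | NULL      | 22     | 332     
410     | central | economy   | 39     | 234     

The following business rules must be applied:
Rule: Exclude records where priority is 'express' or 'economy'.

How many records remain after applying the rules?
6

Step 1: Count records to exclude
  - 1 (express) + 3 (economy) = 4 records
Step 2: Total records: 10
Step 3: Remaining = 10 - 4 = 6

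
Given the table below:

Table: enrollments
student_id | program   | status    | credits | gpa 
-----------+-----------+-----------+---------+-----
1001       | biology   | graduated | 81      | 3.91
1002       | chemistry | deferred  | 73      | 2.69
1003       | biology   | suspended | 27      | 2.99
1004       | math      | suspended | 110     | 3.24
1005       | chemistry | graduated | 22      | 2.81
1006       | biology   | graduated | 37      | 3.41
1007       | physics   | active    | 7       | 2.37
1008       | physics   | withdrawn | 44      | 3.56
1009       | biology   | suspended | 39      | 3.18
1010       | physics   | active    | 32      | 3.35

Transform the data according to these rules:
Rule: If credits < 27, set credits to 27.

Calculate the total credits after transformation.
497

Step 1: 2 records have credits < 27
Step 2: These records originally summed to 29
Step 3: After setting to minimum: 2 × 27 = 54
Step 4: Unaffected records sum: 443
Step 5: Final sum = 54 + 443 = 497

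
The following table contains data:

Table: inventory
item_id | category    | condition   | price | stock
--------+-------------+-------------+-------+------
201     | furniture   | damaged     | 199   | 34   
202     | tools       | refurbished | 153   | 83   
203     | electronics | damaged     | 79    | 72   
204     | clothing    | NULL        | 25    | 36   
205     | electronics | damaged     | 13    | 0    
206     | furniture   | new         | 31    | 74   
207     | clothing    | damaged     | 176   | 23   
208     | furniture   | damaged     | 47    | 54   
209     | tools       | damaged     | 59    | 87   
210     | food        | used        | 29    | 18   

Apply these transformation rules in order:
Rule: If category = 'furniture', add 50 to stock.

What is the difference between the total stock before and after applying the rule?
150

Step 1: Original sum of stock = 481
Step 2: 3 records have category = 'furniture'
Step 3: Each affected record changes by 50
Step 4: Total change = 3 × 50 = 150
Step 5: New sum = 481 + 150 = 631
Step 6: Difference = |631 - 481| = 150
        (Sum increased by 150)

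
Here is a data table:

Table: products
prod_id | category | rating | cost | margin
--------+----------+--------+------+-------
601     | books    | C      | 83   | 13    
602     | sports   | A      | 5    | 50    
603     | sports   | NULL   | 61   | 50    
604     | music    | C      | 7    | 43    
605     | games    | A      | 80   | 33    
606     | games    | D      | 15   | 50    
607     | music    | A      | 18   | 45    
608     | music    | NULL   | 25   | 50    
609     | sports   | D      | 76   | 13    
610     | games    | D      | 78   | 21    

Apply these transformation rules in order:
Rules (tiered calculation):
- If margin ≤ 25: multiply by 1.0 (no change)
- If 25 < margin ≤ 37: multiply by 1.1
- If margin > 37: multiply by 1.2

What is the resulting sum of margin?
428.9

Step 1: Tier 1 (margin ≤ 25): 3 records, sum = 47 × 1.0 = 47.0
Step 2: Tier 2 (25 < margin ≤ 37): 1 records, sum = 33 × 1.1 = 36.3
Step 3: Tier 3 (margin > 37): 6 records, sum = 288 × 1.2 = 345.6
Step 4: Final sum = 47.0 + 36.3 + 345.6 = 428.9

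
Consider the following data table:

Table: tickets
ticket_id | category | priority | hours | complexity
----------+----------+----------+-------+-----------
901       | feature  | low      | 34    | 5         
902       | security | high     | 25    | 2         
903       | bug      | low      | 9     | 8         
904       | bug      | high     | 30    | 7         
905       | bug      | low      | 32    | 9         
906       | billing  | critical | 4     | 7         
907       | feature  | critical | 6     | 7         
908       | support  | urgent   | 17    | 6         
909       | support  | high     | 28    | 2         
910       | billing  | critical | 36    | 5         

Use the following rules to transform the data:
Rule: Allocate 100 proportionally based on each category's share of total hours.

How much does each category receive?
billing: 18.1, bug: 32.13, feature: 18.1, security: 11.31, support: 20.36

Step 1: Calculate total hours = 221
Step 2: Calculate each category's proportion:
  billing: 40/221 = 18.10% → 18.1
  bug: 71/221 = 32.13% → 32.13
  feature: 40/221 = 18.10% → 18.1
  security: 25/221 = 11.31% → 11.31
  support: 45/221 = 20.36% → 20.36
Step 3: Verify: sum of allocations ≈ 100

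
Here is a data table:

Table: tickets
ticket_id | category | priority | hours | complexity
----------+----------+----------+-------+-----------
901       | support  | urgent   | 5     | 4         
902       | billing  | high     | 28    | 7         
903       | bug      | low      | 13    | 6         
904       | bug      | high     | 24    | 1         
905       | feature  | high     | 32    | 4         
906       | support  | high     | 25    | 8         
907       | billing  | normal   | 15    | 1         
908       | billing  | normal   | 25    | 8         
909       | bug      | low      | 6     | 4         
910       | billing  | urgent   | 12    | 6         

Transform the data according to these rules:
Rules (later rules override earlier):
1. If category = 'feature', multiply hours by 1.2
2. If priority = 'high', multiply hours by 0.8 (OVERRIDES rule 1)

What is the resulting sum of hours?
163.2

Step 1: Rule 2 takes priority for records with priority = 'high'
  - 4 records: 109 × 0.8 = 87.2
Step 2: Rule 1 applies to remaining records with category = 'feature'
  - 0 records: 0 × 1.2 = 0.0
Step 3: Other records unchanged: 76
Step 4: Final sum = 87.2 + 0.0 + 76 = 163.2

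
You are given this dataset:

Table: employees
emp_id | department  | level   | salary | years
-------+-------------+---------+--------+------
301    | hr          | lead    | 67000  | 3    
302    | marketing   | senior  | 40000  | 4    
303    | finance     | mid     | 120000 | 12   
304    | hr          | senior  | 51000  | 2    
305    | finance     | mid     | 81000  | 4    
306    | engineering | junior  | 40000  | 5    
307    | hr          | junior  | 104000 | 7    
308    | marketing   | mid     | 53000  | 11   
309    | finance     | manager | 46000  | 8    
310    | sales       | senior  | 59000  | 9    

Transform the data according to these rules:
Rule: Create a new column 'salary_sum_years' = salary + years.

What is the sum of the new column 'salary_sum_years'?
661065

Step 1: For each record, compute salary + years
Example calculations:
  67000 + 3 = 67003
  40000 + 4 = 40004
  120000 + 12 = 120012
  ...
Step 2: Sum all derived values
Step 3: Total = 661065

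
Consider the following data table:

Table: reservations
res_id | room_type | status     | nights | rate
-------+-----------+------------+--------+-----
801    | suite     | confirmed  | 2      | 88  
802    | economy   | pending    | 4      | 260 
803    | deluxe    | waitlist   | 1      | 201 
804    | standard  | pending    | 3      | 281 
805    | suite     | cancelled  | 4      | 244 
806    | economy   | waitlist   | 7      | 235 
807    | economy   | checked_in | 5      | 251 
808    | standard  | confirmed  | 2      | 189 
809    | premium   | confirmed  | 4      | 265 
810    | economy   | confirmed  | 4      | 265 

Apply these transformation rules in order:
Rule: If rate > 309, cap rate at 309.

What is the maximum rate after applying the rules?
281

Step 1: Original maximum rate = 281
Step 2: Check cap of 309 against maximum
Step 3: No records exceed the cap (max 281 <= cap 309), so no capping applies
Step 4: Maximum after transformation = 281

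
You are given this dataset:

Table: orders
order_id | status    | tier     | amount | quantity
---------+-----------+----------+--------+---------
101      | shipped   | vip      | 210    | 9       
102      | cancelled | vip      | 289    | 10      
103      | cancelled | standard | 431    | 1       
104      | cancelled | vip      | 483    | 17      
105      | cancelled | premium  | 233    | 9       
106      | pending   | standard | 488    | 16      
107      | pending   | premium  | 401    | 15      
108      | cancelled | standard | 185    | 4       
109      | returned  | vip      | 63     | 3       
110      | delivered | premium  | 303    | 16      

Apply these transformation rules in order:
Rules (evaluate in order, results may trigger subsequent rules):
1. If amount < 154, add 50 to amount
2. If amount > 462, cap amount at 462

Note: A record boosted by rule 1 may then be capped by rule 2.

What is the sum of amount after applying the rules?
3089

Step 1: Apply rule 1 to records with amount < 154
  - 1 records get bonus of 50
  - Of these, 0 records then exceed 462 and get capped
Step 2: Apply rule 2 to records with amount > 462
  - 2 records (original) are capped
Step 3: Calculate final sum = 3089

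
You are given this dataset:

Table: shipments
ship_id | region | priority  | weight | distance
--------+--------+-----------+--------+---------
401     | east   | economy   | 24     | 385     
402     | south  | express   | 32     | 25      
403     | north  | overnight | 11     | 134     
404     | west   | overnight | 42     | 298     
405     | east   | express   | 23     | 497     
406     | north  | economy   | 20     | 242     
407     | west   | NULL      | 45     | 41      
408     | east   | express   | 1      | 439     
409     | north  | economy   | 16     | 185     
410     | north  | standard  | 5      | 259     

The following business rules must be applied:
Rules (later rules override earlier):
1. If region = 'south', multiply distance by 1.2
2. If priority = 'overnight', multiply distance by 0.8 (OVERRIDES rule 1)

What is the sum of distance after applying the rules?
2423.6

Step 1: Rule 2 takes priority for records with priority = 'overnight'
  - 2 records: 432 × 0.8 = 345.6
Step 2: Rule 1 applies to remaining records with region = 'south'
  - 1 records: 25 × 1.2 = 30.0
Step 3: Other records unchanged: 2048
Step 4: Final sum = 345.6 + 30.0 + 2048 = 2423.6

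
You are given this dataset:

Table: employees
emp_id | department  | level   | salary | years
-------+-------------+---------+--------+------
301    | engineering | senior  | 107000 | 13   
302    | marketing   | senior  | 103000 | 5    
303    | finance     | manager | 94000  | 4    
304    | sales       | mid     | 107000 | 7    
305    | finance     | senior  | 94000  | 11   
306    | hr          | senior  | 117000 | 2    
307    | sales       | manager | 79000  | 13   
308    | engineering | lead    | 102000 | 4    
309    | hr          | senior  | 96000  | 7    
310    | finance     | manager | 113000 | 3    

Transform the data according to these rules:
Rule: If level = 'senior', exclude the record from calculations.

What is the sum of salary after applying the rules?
495000

Step 1: Identify records where level = 'senior'
Step 2: The excluded records sum to 517000
Step 3: Original total salary = 1012000
Step 4: Remaining total = 1012000 - 517000 = 495000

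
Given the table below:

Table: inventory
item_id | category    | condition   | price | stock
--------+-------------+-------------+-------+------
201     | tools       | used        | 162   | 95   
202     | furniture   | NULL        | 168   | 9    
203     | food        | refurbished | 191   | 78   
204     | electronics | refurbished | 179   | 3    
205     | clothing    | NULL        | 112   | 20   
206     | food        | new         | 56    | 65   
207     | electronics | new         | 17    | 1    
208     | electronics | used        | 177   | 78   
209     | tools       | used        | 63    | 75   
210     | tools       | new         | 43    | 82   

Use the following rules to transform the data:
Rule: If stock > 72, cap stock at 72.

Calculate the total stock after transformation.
458

Step 1: 5 records have stock > 72
Step 2: These records originally summed to 408
Step 3: After capping: 5 × 72 = 360
Step 4: Unaffected records sum: 98
Step 5: Final sum = 360 + 98 = 458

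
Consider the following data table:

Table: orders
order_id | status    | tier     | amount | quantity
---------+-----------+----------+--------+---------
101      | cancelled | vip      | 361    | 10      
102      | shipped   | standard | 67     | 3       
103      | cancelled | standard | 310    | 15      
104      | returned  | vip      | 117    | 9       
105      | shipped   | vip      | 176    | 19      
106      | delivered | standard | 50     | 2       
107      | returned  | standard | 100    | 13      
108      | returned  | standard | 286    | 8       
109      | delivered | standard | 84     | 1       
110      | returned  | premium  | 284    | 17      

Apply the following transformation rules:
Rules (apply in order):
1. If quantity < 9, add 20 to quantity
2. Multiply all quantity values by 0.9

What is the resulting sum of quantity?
159.3

Step 1: Apply Rule 1 - Add 20 to records with quantity < 9
  - 4 records affected: 14 + (4 × 20) = 94
  - Unaffected records: 83
  - Sum after Rule 1: 177
Step 2: Apply Rule 2 - Multiply all by 0.9
  - 177 × 0.9 = 159.3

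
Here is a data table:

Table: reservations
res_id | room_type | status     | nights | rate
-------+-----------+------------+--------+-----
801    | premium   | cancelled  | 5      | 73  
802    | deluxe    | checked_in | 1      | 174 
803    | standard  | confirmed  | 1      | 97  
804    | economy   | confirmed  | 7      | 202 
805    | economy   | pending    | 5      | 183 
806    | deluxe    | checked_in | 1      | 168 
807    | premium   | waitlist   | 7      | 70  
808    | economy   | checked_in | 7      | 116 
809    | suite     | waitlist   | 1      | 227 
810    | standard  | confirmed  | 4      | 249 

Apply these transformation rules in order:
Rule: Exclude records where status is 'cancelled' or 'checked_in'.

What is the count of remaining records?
6

Step 1: Count records to exclude
  - 1 (cancelled) + 3 (checked_in) = 4 records
Step 2: Total records: 10
Step 3: Remaining = 10 - 4 = 6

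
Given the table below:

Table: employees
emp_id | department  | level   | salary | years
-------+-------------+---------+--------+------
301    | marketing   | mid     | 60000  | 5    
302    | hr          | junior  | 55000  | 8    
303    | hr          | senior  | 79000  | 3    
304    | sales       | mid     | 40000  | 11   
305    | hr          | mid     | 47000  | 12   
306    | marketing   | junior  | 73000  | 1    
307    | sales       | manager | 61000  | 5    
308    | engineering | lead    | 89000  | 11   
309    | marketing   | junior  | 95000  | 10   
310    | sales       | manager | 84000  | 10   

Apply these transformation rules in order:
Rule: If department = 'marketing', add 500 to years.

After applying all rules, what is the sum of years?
1576

Step 1: Count records where department = 'marketing': 3
Step 2: Total bonus added: 3 × 500 = 1500
Step 3: Original sum of years: 76
Step 4: Final sum = 76 + 1500 = 1576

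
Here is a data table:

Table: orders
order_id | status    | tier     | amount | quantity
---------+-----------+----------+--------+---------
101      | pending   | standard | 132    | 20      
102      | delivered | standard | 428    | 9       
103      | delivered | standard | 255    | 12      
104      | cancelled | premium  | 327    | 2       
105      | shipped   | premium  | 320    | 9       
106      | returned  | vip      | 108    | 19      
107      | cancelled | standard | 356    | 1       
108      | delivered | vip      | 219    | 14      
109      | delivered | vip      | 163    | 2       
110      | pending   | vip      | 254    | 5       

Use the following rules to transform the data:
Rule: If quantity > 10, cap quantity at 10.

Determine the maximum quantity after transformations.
10

Step 1: Original maximum quantity = 20
Step 2: Apply cap at 10
Step 3: 4 records had quantity > 10 and were capped
Step 4: Maximum after transformation = 10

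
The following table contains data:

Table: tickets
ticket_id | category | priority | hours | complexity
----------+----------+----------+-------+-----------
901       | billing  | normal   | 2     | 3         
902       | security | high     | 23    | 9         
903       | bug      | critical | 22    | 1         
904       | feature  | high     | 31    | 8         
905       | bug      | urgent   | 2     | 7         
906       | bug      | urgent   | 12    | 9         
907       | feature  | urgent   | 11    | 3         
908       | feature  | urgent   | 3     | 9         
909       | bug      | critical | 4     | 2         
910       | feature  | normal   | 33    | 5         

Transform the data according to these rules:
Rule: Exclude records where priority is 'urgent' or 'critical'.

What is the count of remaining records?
4

Step 1: Count records to exclude
  - 4 (urgent) + 2 (critical) = 6 records
Step 2: Total records: 10
Step 3: Remaining = 10 - 6 = 4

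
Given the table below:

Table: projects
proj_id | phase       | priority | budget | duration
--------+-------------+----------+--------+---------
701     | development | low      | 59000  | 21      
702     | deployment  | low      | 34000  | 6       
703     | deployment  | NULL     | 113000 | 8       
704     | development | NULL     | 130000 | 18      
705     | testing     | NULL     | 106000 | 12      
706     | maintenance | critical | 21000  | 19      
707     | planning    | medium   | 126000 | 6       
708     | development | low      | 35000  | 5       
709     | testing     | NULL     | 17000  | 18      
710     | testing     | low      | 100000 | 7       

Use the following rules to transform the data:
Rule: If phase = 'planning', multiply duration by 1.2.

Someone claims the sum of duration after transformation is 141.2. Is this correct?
No, the correct result is 121.2.

Step 1: Calculate the correct sum after transformation
Step 2: Apply multiplier 1.2 to records where phase = 'planning'
Step 3: Correct result = 121.2
Step 4: Claimed result = 141.2
Step 5: 121.2 ≠ 141.2
Conclusion: The claimed result is incorrect. The correct answer is 121.2.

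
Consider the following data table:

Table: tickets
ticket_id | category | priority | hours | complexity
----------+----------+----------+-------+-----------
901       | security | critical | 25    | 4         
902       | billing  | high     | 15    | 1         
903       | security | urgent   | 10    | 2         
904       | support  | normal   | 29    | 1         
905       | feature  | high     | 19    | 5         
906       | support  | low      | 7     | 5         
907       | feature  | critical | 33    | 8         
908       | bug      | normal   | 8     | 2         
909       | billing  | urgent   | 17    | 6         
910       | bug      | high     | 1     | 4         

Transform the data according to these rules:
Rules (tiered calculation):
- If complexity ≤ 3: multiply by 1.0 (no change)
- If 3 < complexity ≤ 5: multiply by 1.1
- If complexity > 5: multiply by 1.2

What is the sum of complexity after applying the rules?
42.6

Step 1: Tier 1 (complexity ≤ 3): 4 records, sum = 6 × 1.0 = 6.0
Step 2: Tier 2 (3 < complexity ≤ 5): 4 records, sum = 18 × 1.1 = 19.8
Step 3: Tier 3 (complexity > 5): 2 records, sum = 14 × 1.2 = 16.8
Step 4: Final sum = 6.0 + 19.8 + 16.8 = 42.6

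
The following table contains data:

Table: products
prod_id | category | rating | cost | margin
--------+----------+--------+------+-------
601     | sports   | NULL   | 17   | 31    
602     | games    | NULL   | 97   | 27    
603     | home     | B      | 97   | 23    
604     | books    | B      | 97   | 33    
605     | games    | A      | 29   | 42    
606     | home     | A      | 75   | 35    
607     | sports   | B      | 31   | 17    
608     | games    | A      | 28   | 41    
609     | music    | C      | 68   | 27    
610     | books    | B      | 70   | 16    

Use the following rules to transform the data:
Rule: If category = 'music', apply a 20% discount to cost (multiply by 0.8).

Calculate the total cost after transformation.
595.4

Step 1: Records with category = 'music' have total cost = 68
Step 2: Apply multiplier: 68 × 0.8 = 54.4
Step 3: Other records total: 541
Step 4: Final sum = 54.4 + 541 = 595.4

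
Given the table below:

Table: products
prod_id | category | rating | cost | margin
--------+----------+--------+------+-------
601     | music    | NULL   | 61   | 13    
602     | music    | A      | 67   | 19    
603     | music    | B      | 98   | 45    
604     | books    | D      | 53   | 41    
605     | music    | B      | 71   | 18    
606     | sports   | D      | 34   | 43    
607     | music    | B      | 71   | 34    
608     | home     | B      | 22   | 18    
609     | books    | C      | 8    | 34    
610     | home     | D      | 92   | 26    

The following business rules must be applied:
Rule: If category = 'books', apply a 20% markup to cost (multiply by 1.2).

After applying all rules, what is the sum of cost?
589.2

Step 1: Records with category = 'books' have total cost = 61
Step 2: Apply multiplier: 61 × 1.2 = 73.2
Step 3: Other records total: 516
Step 4: Final sum = 73.2 + 516 = 589.2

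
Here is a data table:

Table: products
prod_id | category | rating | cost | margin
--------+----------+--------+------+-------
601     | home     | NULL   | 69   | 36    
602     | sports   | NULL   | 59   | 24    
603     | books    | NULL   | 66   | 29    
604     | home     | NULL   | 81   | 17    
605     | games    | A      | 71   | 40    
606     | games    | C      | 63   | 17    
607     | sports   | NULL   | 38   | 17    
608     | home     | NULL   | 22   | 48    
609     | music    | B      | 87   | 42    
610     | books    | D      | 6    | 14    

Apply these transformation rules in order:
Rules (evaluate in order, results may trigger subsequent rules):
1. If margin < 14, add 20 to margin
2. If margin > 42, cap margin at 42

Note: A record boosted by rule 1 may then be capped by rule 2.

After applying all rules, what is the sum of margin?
278

Step 1: Apply rule 1 to records with margin < 14
  - 0 records get bonus of 20
  - Of these, 0 records then exceed 42 and get capped
Step 2: Apply rule 2 to records with margin > 42
  - 1 records (original) are capped
Step 3: Calculate final sum = 278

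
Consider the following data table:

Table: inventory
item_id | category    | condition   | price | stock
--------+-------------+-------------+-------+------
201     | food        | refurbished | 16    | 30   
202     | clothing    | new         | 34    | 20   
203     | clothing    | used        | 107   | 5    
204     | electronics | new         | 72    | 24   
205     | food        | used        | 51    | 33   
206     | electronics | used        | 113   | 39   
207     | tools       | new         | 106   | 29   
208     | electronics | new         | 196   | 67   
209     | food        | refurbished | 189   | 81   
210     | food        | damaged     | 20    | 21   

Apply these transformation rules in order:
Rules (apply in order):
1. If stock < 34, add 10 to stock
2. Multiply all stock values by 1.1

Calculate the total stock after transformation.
460.9

Step 1: Apply Rule 1 - Add 10 to records with stock < 34
  - 7 records affected: 162 + (7 × 10) = 232
  - Unaffected records: 187
  - Sum after Rule 1: 419
Step 2: Apply Rule 2 - Multiply all by 1.1
  - 419 × 1.1 = 460.9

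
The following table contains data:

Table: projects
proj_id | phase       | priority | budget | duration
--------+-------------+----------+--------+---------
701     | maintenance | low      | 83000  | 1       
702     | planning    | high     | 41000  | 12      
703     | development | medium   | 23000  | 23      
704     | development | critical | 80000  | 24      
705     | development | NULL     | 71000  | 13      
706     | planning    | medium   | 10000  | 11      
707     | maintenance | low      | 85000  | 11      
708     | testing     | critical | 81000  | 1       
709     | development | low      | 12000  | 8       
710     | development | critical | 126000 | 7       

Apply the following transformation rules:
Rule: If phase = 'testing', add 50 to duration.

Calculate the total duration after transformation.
161

Step 1: Count records where phase = 'testing': 1
Step 2: Total bonus added: 1 × 50 = 50
Step 3: Original sum of duration: 111
Step 4: Final sum = 111 + 50 = 161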